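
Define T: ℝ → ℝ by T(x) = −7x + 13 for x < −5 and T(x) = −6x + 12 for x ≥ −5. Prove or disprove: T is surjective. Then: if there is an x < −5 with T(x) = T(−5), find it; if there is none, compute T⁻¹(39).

-9/2

Both pieces are strictly decreasing (slopes −7 and −6), so each is injective on its own interval.
The left piece maps (−∞, −5) onto (48, ∞); the right piece maps [−5, ∞) onto (−∞, 42].
The union (48, ∞) ∪ (−∞, 42] omits the interval between 48 and 42; in particular 48 has no preimage. So T is not surjective.
Because the two images are disjoint, no x < −5 has T(x) = T(−5), so we compute T⁻¹(39): 39 lies in (−∞, 42], so solve −6x + 12 = 39: x = (39 − 12)/(−6) = −9/2.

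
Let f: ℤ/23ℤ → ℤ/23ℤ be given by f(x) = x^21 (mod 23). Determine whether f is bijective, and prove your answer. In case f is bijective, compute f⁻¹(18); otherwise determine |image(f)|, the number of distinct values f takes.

Since 23 is prime, the nonzero elements of ℤ/23ℤ form a cyclic group of order 22.
As gcd(21, 22) = 1, raising to the 21st power is a bijection on this group: if s^21 ≡ t^21 then (st^{−1})^21 = 1, and the only element of order dividing gcd(21, 22) = 1 is 1, so s = t.
With f(0) = 0 this makes f injective on all of ℤ/23ℤ, hence bijective (finite equal-size domain and codomain). In particular f is bijective.
Since f is bijective, we find the preimage of 18. The inverse of x ↦ x^21 on (ℤ/23ℤ)^× is x ↦ x^21, because 21·21 = 441 = 20·22 + 1 ≡ 1 (mod 22) and x^{22} = 1 for x ≠ 0 (Fermat). So f⁻¹(18) = 18^21 mod 23.
Repeated squaring mod 23: 18^1 ≡ 18, 18^2 ≡ 18² = 324 ≡ 2, 18^4 ≡ 2² = 4, 18^8 ≡ 4² = 16, 18^16 ≡ 16² = 256 ≡ 3. Since 21 = 16 + 4 + 1, 18^21 ≡ 3·4·18: 3·4 = 12, then 12·18 = 216 ≡ 9. So 18^21 ≡ 9 (mod 23).
Hence f⁻¹(18) = 9.

9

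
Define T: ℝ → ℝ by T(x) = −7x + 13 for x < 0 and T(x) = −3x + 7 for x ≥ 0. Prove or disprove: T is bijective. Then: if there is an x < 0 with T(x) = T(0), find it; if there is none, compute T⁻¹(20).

-1

Both pieces are strictly decreasing (slopes −7 and −3), so each is injective on its own interval.
The left piece maps (−∞, 0) onto (13, ∞); the right piece maps [0, ∞) onto (−∞, 7].
The images leave a gap (13 has no preimage), so T is not surjective, hence not bijective.
Because the two images are disjoint, no x < 0 has T(x) = T(0), so we compute T⁻¹(20): 20 lies in (13, ∞), so solve −7x + 13 = 20: x = (20 − 13)/(−7) = −1.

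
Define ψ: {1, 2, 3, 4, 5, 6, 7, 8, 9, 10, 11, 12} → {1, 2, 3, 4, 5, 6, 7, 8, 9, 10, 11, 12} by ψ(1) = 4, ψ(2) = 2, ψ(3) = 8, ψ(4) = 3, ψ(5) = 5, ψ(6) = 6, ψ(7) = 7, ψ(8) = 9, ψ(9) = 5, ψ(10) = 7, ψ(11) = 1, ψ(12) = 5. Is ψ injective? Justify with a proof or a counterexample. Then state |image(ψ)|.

ψ(5) = 5 = ψ(9) with 5 ≠ 9, so ψ is not injective.
The image of ψ is {1, 2, 3, 4, 5, 6, 7, 8, 9}, which has 9 elements.

9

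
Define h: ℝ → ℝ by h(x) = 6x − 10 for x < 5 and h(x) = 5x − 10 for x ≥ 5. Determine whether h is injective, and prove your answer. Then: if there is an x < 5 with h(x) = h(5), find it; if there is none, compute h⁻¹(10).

25/6

Both pieces are strictly increasing (slopes 6 and 5), so each is injective on its own interval.
The left piece maps (−∞, 5) onto (−∞, 20); the right piece maps [5, ∞) onto [15, ∞).
These images overlap. In particular h(5) = 15 (right piece), and solving 6x − 10 = 15 on the left piece gives x = 25/6 < 5.
So h(25/6) = h(5) with 25/6 ≠ 5, and h is not injective. This x = 25/6 is the requested value below 5.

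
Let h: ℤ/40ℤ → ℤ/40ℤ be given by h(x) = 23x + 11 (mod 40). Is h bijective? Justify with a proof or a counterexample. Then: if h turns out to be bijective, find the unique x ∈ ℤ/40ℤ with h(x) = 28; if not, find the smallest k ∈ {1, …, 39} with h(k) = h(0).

39

Recall: h is injective if h(u) = h(v) implies u = v.
If h(u) = h(v), then 23u ≡ 23v (mod 40). Because gcd(23, 40) = 1, we may cancel 23 to get u ≡ v (mod 40).
We now compute 23⁻¹ mod 40 explicitly. Euclid's algorithm: 40 = 1·23 + 17, 23 = 1·17 + 6, 17 = 2·6 + 5, 6 = 1·5 + 1; back-substituting gives 1 = 7·23 − 4·40, so 23⁻¹ ≡ 7 (mod 40).
Then y ↦ 7(y − 11) is a two-sided inverse to h, so every y ∈ ℤ/40ℤ has a preimage.
Thus h is bijective.
Since h is bijective, we compute h⁻¹(28): solve 23x + 11 ≡ 28 (mod 40), i.e. 23x ≡ 17 (mod 40).
Multiplying by 23⁻¹ = 7 gives x ≡ 7·17 = 119 = 2·40 + 39 ≡ 39 (mod 40).
Check: h(39) = 23·39 + 11 = 908 = 22·40 + 28 ≡ 28 (mod 40).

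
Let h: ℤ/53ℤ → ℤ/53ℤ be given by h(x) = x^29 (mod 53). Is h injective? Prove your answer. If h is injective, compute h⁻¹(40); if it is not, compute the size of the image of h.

9

Since 53 is prime, the nonzero elements of ℤ/53ℤ form a cyclic group of order 52.
As gcd(29, 52) = 1, raising to the 29th power is a bijection on this group: if u^29 ≡ v^29 then (uv^{−1})^29 = 1, and the only element of order dividing gcd(29, 52) = 1 is 1, so u = v.
With h(0) = 0 this makes h injective on all of ℤ/53ℤ, hence bijective (finite equal-size domain and codomain). In particular h is injective.
Since h is injective, we find the preimage of 40. The inverse of x ↦ x^29 on (ℤ/53ℤ)^× is x ↦ x^9, because 29·9 = 261 = 5·52 + 1 ≡ 1 (mod 52) and x^{52} = 1 for x ≠ 0 (Fermat). So h⁻¹(40) = 40^9 mod 53.
Repeated squaring mod 53: 40^1 ≡ 40, 40^2 ≡ 40² = 1600 ≡ 10, 40^4 ≡ 10² = 100 ≡ 47, 40^8 ≡ 47² = 2209 ≡ 36. Since 9 = 8 + 1, 40^9 ≡ 36·40: 36·40 = 1440 ≡ 9. So 40^9 ≡ 9 (mod 53).
Hence h⁻¹(40) = 9.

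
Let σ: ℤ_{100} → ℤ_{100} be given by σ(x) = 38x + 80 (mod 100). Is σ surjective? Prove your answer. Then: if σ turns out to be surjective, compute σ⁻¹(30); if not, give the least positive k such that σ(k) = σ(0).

50

By definition, surjectivity means every element of the codomain has a preimage under σ.
Since gcd(38, 100) = 2, we have 38x ≡ 0 (mod 2) for all x, so σ(x) ≡ 0 (mod 2).
But 1 ≢ 0 (mod 2), so 1 ∈ ℤ_{100} has no preimage. Thus σ is not surjective.
Since σ is not surjective, we find the least positive k with σ(k) = σ(0): this means 38k ≡ 0 (mod 100), i.e. 100 ∣ 38k. Since gcd(38, 100) = 2, dividing through by 2 this holds exactly when 50 ∣ 19k, and as gcd(19, 50) = 1, exactly when 50 ∣ k.
The smallest positive such k is 50.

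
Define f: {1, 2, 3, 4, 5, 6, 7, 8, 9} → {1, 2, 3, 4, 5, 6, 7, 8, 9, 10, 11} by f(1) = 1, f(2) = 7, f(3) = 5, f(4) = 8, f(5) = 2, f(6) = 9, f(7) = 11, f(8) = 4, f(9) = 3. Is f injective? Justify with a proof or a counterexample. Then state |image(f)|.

9

The values f(1), …, f(9) are 1, 7, 5, 8, 2, 9, 11, 4, 3 — all distinct.
So f(a) = f(b) only when a = b, and f is injective.
The image of f is {1, 2, 3, 4, 5, 7, 8, 9, 11}, which has 9 elements.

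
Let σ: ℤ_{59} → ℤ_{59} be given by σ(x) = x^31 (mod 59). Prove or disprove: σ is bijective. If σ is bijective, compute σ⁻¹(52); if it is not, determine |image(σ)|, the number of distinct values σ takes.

40

Since 59 is prime, the nonzero elements of ℤ_{59} form a cyclic group of order 58.
As gcd(31, 58) = 1, raising to the 31st power is a bijection on this group: if a^31 ≡ b^31 then (ab^{−1})^31 = 1, and the only element of order dividing gcd(31, 58) = 1 is 1, so a = b.
With σ(0) = 0 this makes σ injective on all of ℤ_{59}, hence bijective (finite equal-size domain and codomain). In particular σ is bijective.
Since σ is bijective, we find the preimage of 52. The inverse of x ↦ x^31 on (ℤ_{59})^× is x ↦ x^15, because 31·15 = 465 = 8·58 + 1 ≡ 1 (mod 58) and x^{58} = 1 for x ≠ 0 (Fermat). So σ⁻¹(52) = 52^15 mod 59.
Repeated squaring mod 59: 52^1 ≡ 52, 52^2 ≡ 52² = 2704 ≡ 49, 52^4 ≡ 49² = 2401 ≡ 41, 52^8 ≡ 41² = 1681 ≡ 29. Since 15 = 8 + 4 + 2 + 1, 52^15 ≡ 29·41·49·52: 29·41 = 1189 ≡ 9, then 9·49 = 441 ≡ 28, then 28·52 = 1456 ≡ 40. So 52^15 ≡ 40 (mod 59).
Hence σ⁻¹(52) = 40.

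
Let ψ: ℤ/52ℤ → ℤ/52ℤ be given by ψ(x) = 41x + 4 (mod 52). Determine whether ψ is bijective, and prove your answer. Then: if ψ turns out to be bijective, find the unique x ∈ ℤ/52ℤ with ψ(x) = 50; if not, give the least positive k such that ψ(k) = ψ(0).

Recall: injectivity means: for all u, v in the domain, ψ(u) = ψ(v) implies u = v.
Suppose ψ(u) = ψ(v) in ℤ/52ℤ. Then 41u + 4 ≡ 41v + 4 (mod 52), so 41(u − v) ≡ 0 (mod 52).
Since gcd(41, 52) = 1, 41 is invertible modulo 52, hence u − v ≡ 0 (mod 52), i.e. u = v.
We now compute 41⁻¹ mod 52 explicitly. Euclid's algorithm: 52 = 1·41 + 11, 41 = 3·11 + 8, 11 = 1·8 + 3, 8 = 2·3 + 2, 3 = 1·2 + 1; back-substituting gives 1 = 33·41 − 26·52, so 41⁻¹ ≡ 33 (mod 52).
Then y ↦ 33(y − 4) is a two-sided inverse to ψ, so every y ∈ ℤ/52ℤ has a preimage.
Thus ψ is bijective.
Since ψ is bijective, we find ψ⁻¹(50): we need 41x ≡ 50 − 4 ≡ 46 (mod 52). Using 41⁻¹ = 33: x ≡ 33·46 = 1518 = 29·52 + 10, so x = 10.
Check: ψ(10) = 41·10 + 4 = 414 = 7·52 + 50 ≡ 50 (mod 52).

10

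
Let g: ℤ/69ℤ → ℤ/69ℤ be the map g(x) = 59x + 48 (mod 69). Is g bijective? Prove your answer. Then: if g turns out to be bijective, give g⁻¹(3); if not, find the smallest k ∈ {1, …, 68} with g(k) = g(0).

39

Recall that injectivity means: for all s, t in the domain, g(s) = g(t) implies s = t.
Suppose g(s) = g(t) in ℤ/69ℤ. Then 59s + 48 ≡ 59t + 48 (mod 69), hence 59(s − t) ≡ 0 (mod 69).
Since gcd(59, 69) = 1, 59 is invertible modulo 69, hence s − t ≡ 0 (mod 69), i.e. s = t.
We now compute 59⁻¹ mod 69 explicitly. Euclid's algorithm: 69 = 1·59 + 10, 59 = 5·10 + 9, 10 = 1·9 + 1; back-substituting gives 1 = 62·59 − 53·69, so 59⁻¹ ≡ 62 (mod 69).
For any y ∈ ℤ/69ℤ, x = 62(y − 48) mod 69 satisfies g(x) = 59·62(y − 48) + 48 ≡ y (since 59·62 ≡ 1 mod 69). So every y has a preimage.
Thus g is bijective.
Since g is bijective, we find g⁻¹(3): we need 59x ≡ 3 − 48 ≡ 24 (mod 69). Using 59⁻¹ = 62: x ≡ 62·24 = 1488 = 21·69 + 39, so x = 39.
Check: g(39) = 59·39 + 48 = 2349 = 34·69 + 3 ≡ 3 (mod 69).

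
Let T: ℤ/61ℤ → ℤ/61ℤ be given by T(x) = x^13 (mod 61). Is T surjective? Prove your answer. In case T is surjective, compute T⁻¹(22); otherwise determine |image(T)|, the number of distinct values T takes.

56

Since 61 is prime, the nonzero elements of ℤ/61ℤ form a cyclic group of order 60.
As gcd(13, 60) = 1, raising to the 13th power is a bijection on this group: if s^13 ≡ t^13 then (st^{−1})^13 = 1, and the only element of order dividing gcd(13, 60) = 1 is 1, so s = t.
With T(0) = 0 this makes T injective on all of ℤ/61ℤ, hence bijective (finite equal-size domain and codomain). In particular T is surjective.
Since T is surjective, we find the preimage of 22. The inverse of x ↦ x^13 on (ℤ/61ℤ)^× is x ↦ x^37, because 13·37 = 481 = 8·60 + 1 ≡ 1 (mod 60) and x^{60} = 1 for x ≠ 0 (Fermat). So T⁻¹(22) = 22^37 mod 61.
Repeated squaring mod 61: 22^1 ≡ 22, 22^2 ≡ 22² = 484 ≡ 57, 22^4 ≡ 57² = 3249 ≡ 16, 22^8 ≡ 16² = 256 ≡ 12, 22^16 ≡ 12² = 144 ≡ 22, 22^32 ≡ 22² = 484 ≡ 57. Since 37 = 32 + 4 + 1, 22^37 ≡ 57·16·22: 57·16 = 912 ≡ 58, then 58·22 = 1276 ≡ 56. So 22^37 ≡ 56 (mod 61).
Hence T⁻¹(22) = 56.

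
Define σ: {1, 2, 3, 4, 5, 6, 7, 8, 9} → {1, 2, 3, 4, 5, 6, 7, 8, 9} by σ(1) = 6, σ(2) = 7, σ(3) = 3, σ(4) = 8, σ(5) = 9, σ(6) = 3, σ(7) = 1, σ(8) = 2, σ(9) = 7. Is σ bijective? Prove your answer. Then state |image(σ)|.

σ(3) = 3 = σ(6) with 3 ≠ 6, so σ is not injective, hence not bijective.
The image of σ is {1, 2, 3, 6, 7, 8, 9}, which has 7 elements.

7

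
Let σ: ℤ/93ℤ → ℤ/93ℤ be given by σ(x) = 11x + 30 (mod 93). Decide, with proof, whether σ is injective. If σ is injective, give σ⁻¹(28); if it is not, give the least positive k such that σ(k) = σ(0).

Recall that σ is injective if σ(s) = σ(t) implies s = t.
Suppose σ(s) = σ(t) in ℤ/93ℤ. Then 11s + 30 ≡ 11t + 30 (mod 93), hence 11(s − t) ≡ 0 (mod 93).
Since gcd(11, 93) = 1, 11 is invertible modulo 93, thus s − t ≡ 0 (mod 93), i.e. s = t.
Therefore σ is injective.
We now compute 11⁻¹ mod 93 explicitly. Euclid's algorithm: 93 = 8·11 + 5, 11 = 2·5 + 1; back-substituting gives 1 = 17·11 − 2·93, so 11⁻¹ ≡ 17 (mod 93).
Since σ is injective, we compute σ⁻¹(28): solve 11x + 30 ≡ 28 (mod 93), i.e. 11x ≡ 91 (mod 93).
Multiplying by 11⁻¹ = 17 gives x ≡ 17·91 = 1547 = 16·93 + 59 ≡ 59 (mod 93).
Check: σ(59) = 11·59 + 30 = 679 = 7·93 + 28 ≡ 28 (mod 93).

59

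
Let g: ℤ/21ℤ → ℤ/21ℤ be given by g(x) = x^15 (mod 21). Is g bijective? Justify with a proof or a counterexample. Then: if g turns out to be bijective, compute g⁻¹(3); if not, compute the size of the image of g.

g(1) = 1^15 = 1.
g(4): Repeated squaring mod 21: 4^1 ≡ 4, 4^2 ≡ 4² = 16, 4^4 ≡ 16² = 256 ≡ 4, 4^8 ≡ 4² = 16. Since 15 = 8 + 4 + 2 + 1, 4^15 ≡ 16·4·16·4: 16·4 = 64 ≡ 1, then 1·16 = 16, then 16·4 = 64 ≡ 1. So 4^15 ≡ 1 (mod 21).
So g(1) = g(4) = 1 while 1 ≠ 4, so g is not injective, hence not bijective.
Since g is not bijective, we determine |image(g)|. Computing x^15 mod 21 for each x (by repeated squaring, reducing mod 21 at every step), the values g(0), g(1), …, g(20) are: 0, 1, 8, 6, 1, 20, 6, 7, 8, 15, 13, 8, 6, 13, 14, 15, 1, 20, 15, 13, 20.
The distinct values are {0, 1, 6, 7, 8, 13, 14, 15, 20}; there are 9 of them.

9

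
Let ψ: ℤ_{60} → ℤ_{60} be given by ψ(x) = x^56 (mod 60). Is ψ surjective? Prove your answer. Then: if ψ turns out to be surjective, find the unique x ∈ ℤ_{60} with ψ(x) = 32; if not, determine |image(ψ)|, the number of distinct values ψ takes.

8

ψ(2): Repeated squaring mod 60: 2^1 ≡ 2, 2^2 ≡ 2² = 4, 2^4 ≡ 4² = 16, 2^8 ≡ 16² = 256 ≡ 16, 2^16 ≡ 16² = 256 ≡ 16, 2^32 ≡ 16² = 256 ≡ 16. Since 56 = 32 + 16 + 8, 2^56 ≡ 16·16·16: 16·16 = 256 ≡ 16, then 16·16 = 256 ≡ 16. So 2^56 ≡ 16 (mod 60).
ψ(4): Repeated squaring mod 60: 4^1 ≡ 4, 4^2 ≡ 4² = 16, 4^4 ≡ 16² = 256 ≡ 16, 4^8 ≡ 16² = 256 ≡ 16, 4^16 ≡ 16² = 256 ≡ 16, 4^32 ≡ 16² = 256 ≡ 16. Since 56 = 32 + 16 + 8, 4^56 ≡ 16·16·16: 16·16 = 256 ≡ 16, then 16·16 = 256 ≡ 16. So 4^56 ≡ 16 (mod 60).
So ψ(2) = ψ(4) = 16 while 2 ≠ 4, therefore ψ is not injective.
A non-injective map from the 60-element set ℤ_{60} to itself takes at most 59 distinct values, so it cannot be surjective. Therefore ψ is not surjective.
Since ψ is not surjective, we determine |image(ψ)|. Computing x^56 mod 60 for each x (by repeated squaring, reducing mod 60 at every step), the values ψ(0), ψ(1), …, ψ(59) are: 0, 1, 16, 21, 16, 25, 36, 1, 16, 21, 40, 1, 36, 1, 16, 45, 16, 1, 36, 1, 40, 21, 16, 1, 36, 25, 16, 21, 16, 1, 0, 1, 16, 21, 16, 25, 36, 1, 16, 21, 40, 1, 36, 1, 16, 45, 16, 1, 36, 1, 40, 21, 16, 1, 36, 25, 16, 21, 16, 1.
The distinct values are {0, 1, 16, 21, 25, 36, 40, 45}; there are 8 of them.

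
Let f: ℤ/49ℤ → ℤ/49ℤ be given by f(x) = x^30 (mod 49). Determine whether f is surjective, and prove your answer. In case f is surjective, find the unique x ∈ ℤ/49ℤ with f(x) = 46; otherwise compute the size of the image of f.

8

f(3): Repeated squaring mod 49: 3^1 ≡ 3, 3^2 ≡ 3² = 9, 3^4 ≡ 9² = 81 ≡ 32, 3^8 ≡ 32² = 1024 ≡ 44, 3^16 ≡ 44² = 1936 ≡ 25. Since 30 = 16 + 8 + 4 + 2, 3^30 ≡ 25·44·32·9: 25·44 = 1100 ≡ 22, then 22·32 = 704 ≡ 18, then 18·9 = 162 ≡ 15. So 3^30 ≡ 15 (mod 49).
f(5): Repeated squaring mod 49: 5^1 ≡ 5, 5^2 ≡ 5² = 25, 5^4 ≡ 25² = 625 ≡ 37, 5^8 ≡ 37² = 1369 ≡ 46, 5^16 ≡ 46² = 2116 ≡ 9. Since 30 = 16 + 8 + 4 + 2, 5^30 ≡ 9·46·37·25: 9·46 = 414 ≡ 22, then 22·37 = 814 ≡ 30, then 30·25 = 750 ≡ 15. So 5^30 ≡ 15 (mod 49).
So f(3) = f(5) = 15 while 3 ≠ 5, hence f is not injective.
A non-injective map from the 49-element set ℤ/49ℤ to itself takes at most 48 distinct values, so it cannot be surjective. Therefore f is not surjective.
Since f is not surjective, we determine |image(f)|. Computing x^30 mod 49 for each x (by repeated squaring, reducing mod 49 at every step), the values f(0), f(1), …, f(48) are: 0, 1, 22, 15, 43, 15, 36, 0, 15, 29, 36, 22, 8, 22, 0, 29, 36, 8, 1, 1, 8, 0, 43, 43, 29, 29, 43, 43, 0, 8, 1, 1, 8, 36, 29, 0, 22, 8, 22, 36, 29, 15, 0, 36, 15, 43, 15, 22, 1.
The distinct values are {0, 1, 8, 15, 22, 29, 36, 43}; there are 8 of them.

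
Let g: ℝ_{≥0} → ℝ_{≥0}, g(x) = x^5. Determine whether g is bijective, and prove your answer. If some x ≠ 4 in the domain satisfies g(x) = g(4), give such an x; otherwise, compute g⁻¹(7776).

On ℝ_{≥0}, x ↦ x^5 is strictly increasing (injective) and for any y ∈ ℝ_{≥0} the 5th root y^{1/5} lies in ℝ_{≥0} (surjective). So g is bijective.
Since x ↦ x^5 is strictly increasing on ℝ_{≥0}, it is injective there, so no x ≠ 4 in the domain has g(x) = g(4). We therefore compute g⁻¹(7776) = 7776^{1/5} = 6 (indeed 6^5 = 7776).

6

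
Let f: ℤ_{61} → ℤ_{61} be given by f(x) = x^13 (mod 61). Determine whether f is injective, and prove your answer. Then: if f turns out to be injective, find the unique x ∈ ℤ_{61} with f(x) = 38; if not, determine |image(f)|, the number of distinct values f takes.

37

Since 61 is prime, the nonzero elements of ℤ_{61} form a cyclic group of order 60.
As gcd(13, 60) = 1, raising to the 13th power is a bijection on this group: if u^13 ≡ v^13 then (uv^{−1})^13 = 1, and the only element of order dividing gcd(13, 60) = 1 is 1, so u = v.
With f(0) = 0 this makes f injective on all of ℤ_{61}, hence bijective (finite equal-size domain and codomain). In particular f is injective.
Since f is injective, we find the preimage of 38. The inverse of x ↦ x^13 on (ℤ_{61})^× is x ↦ x^37, because 13·37 = 481 = 8·60 + 1 ≡ 1 (mod 60) and x^{60} = 1 for x ≠ 0 (Fermat). So f⁻¹(38) = 38^37 mod 61.
Repeated squaring mod 61: 38^1 ≡ 38, 38^2 ≡ 38² = 1444 ≡ 41, 38^4 ≡ 41² = 1681 ≡ 34, 38^8 ≡ 34² = 1156 ≡ 58, 38^16 ≡ 58² = 3364 ≡ 9, 38^32 ≡ 9² = 81 ≡ 20. Since 37 = 32 + 4 + 1, 38^37 ≡ 20·34·38: 20·34 = 680 ≡ 9, then 9·38 = 342 ≡ 37. So 38^37 ≡ 37 (mod 61).
Hence f⁻¹(38) = 37.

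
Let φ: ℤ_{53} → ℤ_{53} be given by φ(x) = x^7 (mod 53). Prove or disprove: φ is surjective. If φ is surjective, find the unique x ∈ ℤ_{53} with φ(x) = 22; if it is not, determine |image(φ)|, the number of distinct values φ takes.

2

Since 53 is prime, the nonzero elements of ℤ_{53} form a cyclic group of order 52.
As gcd(7, 52) = 1, raising to the 7th power is a bijection on this group: if a^7 ≡ b^7 then (ab^{−1})^7 = 1, and the only element of order dividing gcd(7, 52) = 1 is 1, so a = b.
With φ(0) = 0 this makes φ injective on all of ℤ_{53}, hence bijective (finite equal-size domain and codomain). In particular φ is surjective.
Since φ is surjective, we find the preimage of 22. The inverse of x ↦ x^7 on (ℤ_{53})^× is x ↦ x^15, because 7·15 = 105 = 2·52 + 1 ≡ 1 (mod 52) and x^{52} = 1 for x ≠ 0 (Fermat). So φ⁻¹(22) = 22^15 mod 53.
Repeated squaring mod 53: 22^1 ≡ 22, 22^2 ≡ 22² = 484 ≡ 7, 22^4 ≡ 7² = 49, 22^8 ≡ 49² = 2401 ≡ 16. Since 15 = 8 + 4 + 2 + 1, 22^15 ≡ 16·49·7·22: 16·49 = 784 ≡ 42, then 42·7 = 294 ≡ 29, then 29·22 = 638 ≡ 2. So 22^15 ≡ 2 (mod 53).
Hence φ⁻¹(22) = 2.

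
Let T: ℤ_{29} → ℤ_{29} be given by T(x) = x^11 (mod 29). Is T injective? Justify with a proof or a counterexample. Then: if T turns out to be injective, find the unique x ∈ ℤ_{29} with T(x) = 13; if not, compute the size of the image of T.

Since 29 is prime, the nonzero elements of ℤ_{29} form a cyclic group of order 28.
As gcd(11, 28) = 1, raising to the 11th power is a bijection on this group: if u^11 ≡ v^11 then (uv^{−1})^11 = 1, and the only element of order dividing gcd(11, 28) = 1 is 1, so u = v.
With T(0) = 0 this makes T injective on all of ℤ_{29}, hence bijective (finite equal-size domain and codomain). In particular T is injective.
Since T is injective, we find the preimage of 13. The inverse of x ↦ x^11 on (ℤ_{29})^× is x ↦ x^23, because 11·23 = 253 = 9·28 + 1 ≡ 1 (mod 28) and x^{28} = 1 for x ≠ 0 (Fermat). So T⁻¹(13) = 13^23 mod 29.
Repeated squaring mod 29: 13^1 ≡ 13, 13^2 ≡ 13² = 169 ≡ 24, 13^4 ≡ 24² = 576 ≡ 25, 13^8 ≡ 25² = 625 ≡ 16, 13^16 ≡ 16² = 256 ≡ 24. Since 23 = 16 + 4 + 2 + 1, 13^23 ≡ 24·25·24·13: 24·25 = 600 ≡ 20, then 20·24 = 480 ≡ 16, then 16·13 = 208 ≡ 5. So 13^23 ≡ 5 (mod 29).
Hence T⁻¹(13) = 5.

5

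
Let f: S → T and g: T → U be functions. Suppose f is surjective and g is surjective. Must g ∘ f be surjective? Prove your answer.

surjective

Let c ∈ U. Since g is surjective, there is b ∈ T with g(b) = c. Since f is surjective, there is a ∈ S with f(a) = b.
Then (g ∘ f)(a) = g(b) = c. Thus g ∘ f is surjective.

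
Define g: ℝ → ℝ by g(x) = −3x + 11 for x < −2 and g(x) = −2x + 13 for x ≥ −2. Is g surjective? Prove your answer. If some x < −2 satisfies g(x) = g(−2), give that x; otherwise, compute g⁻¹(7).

3

Both pieces are strictly decreasing (slopes −3 and −2), so each is injective on its own interval.
The left piece maps (−∞, −2) onto (17, ∞); the right piece maps [−2, ∞) onto (−∞, 17].
These images together cover ℝ, so g is surjective.
Because the two images are disjoint, no x < −2 has g(x) = g(−2), so we compute g⁻¹(7): 7 lies in (−∞, 17], so solve −2x + 13 = 7: x = (7 − 13)/(−2) = 3.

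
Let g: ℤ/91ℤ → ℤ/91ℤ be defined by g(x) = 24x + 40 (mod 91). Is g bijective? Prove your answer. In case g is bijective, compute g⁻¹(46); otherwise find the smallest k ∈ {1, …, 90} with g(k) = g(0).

If g(a) = g(b), then 24a ≡ 24b (mod 91). Because gcd(24, 91) = 1, we may cancel 24 to get a ≡ b (mod 91).
We now compute 24⁻¹ mod 91 explicitly. Euclid's algorithm: 91 = 3·24 + 19, 24 = 1·19 + 5, 19 = 3·5 + 4, 5 = 1·4 + 1; back-substituting gives 1 = 19·24 − 5·91, so 24⁻¹ ≡ 19 (mod 91).
Then y ↦ 19(y − 40) is a two-sided inverse to g, so every y ∈ ℤ/91ℤ has a preimage.
So g is bijective.
Since g is bijective, we find g⁻¹(46): we need 24x ≡ 46 − 40 ≡ 6 (mod 91). Using 24⁻¹ = 19: x ≡ 19·6 = 114 = 1·91 + 23, so x = 23.
Check: g(23) = 24·23 + 40 = 592 = 6·91 + 46 ≡ 46 (mod 91).

23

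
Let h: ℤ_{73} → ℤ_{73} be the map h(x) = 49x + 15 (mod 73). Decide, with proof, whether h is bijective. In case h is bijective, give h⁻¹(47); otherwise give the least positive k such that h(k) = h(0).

23

Suppose h(x_1) = h(x_2) in ℤ_{73}. Then 49x_1 + 15 ≡ 49x_2 + 15 (mod 73), hence 49(x_1 − x_2) ≡ 0 (mod 73).
Since gcd(49, 73) = 1, 49 is invertible modulo 73, therefore x_1 − x_2 ≡ 0 (mod 73), i.e. x_1 = x_2.
We now compute 49⁻¹ mod 73 explicitly. Euclid's algorithm: 73 = 1·49 + 24, 49 = 2·24 + 1; back-substituting gives 1 = 3·49 − 2·73, so 49⁻¹ ≡ 3 (mod 73).
For any y ∈ ℤ_{73}, x = 3(y − 15) mod 73 satisfies h(x) = 49·3(y − 15) + 15 ≡ y (since 49·3 ≡ 1 mod 73). So every y has a preimage.
Therefore h is bijective.
Since h is bijective, we find h⁻¹(47): we need 49x ≡ 47 − 15 ≡ 32 (mod 73). Using 49⁻¹ = 3: x ≡ 3·32 = 96 = 1·73 + 23, so x = 23.
Check: h(23) = 49·23 + 15 = 1142 = 15·73 + 47 ≡ 47 (mod 73).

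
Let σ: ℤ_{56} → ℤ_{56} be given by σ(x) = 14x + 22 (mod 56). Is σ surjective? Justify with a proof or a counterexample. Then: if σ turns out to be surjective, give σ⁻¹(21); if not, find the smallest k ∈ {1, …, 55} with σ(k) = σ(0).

4

Since gcd(14, 56) = 14, we have 14x ≡ 0 (mod 14) for all x, so σ(x) ≡ 8 (mod 14).
But 0 ≢ 8 (mod 14), so 0 ∈ ℤ_{56} has no preimage. So σ is not surjective.
Since σ is not surjective, we find the least positive k with σ(k) = σ(0): this means 14k ≡ 0 (mod 56), i.e. 56 ∣ 14k. Since gcd(14, 56) = 14, dividing through by 14 this holds exactly when 4 ∣ k.
The smallest positive such k is 4.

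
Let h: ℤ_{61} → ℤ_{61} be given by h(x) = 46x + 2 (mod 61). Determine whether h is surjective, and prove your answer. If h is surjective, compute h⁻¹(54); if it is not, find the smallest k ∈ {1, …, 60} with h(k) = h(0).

Since gcd(46, 61) = 1, 46 is invertible modulo 61. Euclid's algorithm: 61 = 1·46 + 15, 46 = 3·15 + 1; back-substituting gives 1 = 4·46 − 3·61, so 46⁻¹ ≡ 4 (mod 61).
Then y ↦ 4(y − 2) is a two-sided inverse to h, so every y ∈ ℤ_{61} has a preimage.
Hence h is surjective.
Since h is surjective, we find h⁻¹(54): we need 46x ≡ 54 − 2 ≡ 52 (mod 61). Using 46⁻¹ = 4: x ≡ 4·52 = 208 = 3·61 + 25, so x = 25.
Check: h(25) = 46·25 + 2 = 1152 = 18·61 + 54 ≡ 54 (mod 61).

25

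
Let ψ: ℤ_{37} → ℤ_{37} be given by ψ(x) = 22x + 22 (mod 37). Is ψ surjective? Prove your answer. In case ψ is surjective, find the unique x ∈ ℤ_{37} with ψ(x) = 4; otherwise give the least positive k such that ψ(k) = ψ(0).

16

Since gcd(22, 37) = 1, 22 is invertible modulo 37. Euclid's algorithm: 37 = 1·22 + 15, 22 = 1·15 + 7, 15 = 2·7 + 1; back-substituting gives 1 = 32·22 − 19·37, so 22⁻¹ ≡ 32 (mod 37).
For any y ∈ ℤ_{37}, x = 32(y − 22) mod 37 satisfies ψ(x) = 22·32(y − 22) + 22 ≡ y (since 22·32 ≡ 1 mod 37). So every y has a preimage.
So ψ is surjective.
Since ψ is surjective, we find ψ⁻¹(4): we need 22x ≡ 4 − 22 ≡ 19 (mod 37). Using 22⁻¹ = 32: x ≡ 32·19 = 608 = 16·37 + 16, so x = 16.
Check: ψ(16) = 22·16 + 22 = 374 = 10·37 + 4 ≡ 4 (mod 37).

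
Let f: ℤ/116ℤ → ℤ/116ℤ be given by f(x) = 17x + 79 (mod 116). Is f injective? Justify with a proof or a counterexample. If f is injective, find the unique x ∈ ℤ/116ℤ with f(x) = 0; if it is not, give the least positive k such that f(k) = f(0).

9

Recall: f is injective if f(x_1) = f(x_2) implies x_1 = x_2.
If f(x_1) = f(x_2), then 17x_1 ≡ 17x_2 (mod 116). Because gcd(17, 116) = 1, we may cancel 17 to get x_1 ≡ x_2 (mod 116).
Therefore f is injective.
We now compute 17⁻¹ mod 116 explicitly. Euclid's algorithm: 116 = 6·17 + 14, 17 = 1·14 + 3, 14 = 4·3 + 2, 3 = 1·2 + 1; back-substituting gives 1 = 41·17 − 6·116, so 17⁻¹ ≡ 41 (mod 116).
Since f is injective, we find f⁻¹(0): we need 17x ≡ 0 − 79 ≡ 37 (mod 116). Using 17⁻¹ = 41: x ≡ 41·37 = 1517 = 13·116 + 9, so x = 9.
Check: f(9) = 17·9 + 79 = 232 = 2·116 + 0 ≡ 0 (mod 116).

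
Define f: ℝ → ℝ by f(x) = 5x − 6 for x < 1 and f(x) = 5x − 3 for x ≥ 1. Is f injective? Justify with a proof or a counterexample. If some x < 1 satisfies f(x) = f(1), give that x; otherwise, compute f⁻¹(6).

Both pieces are strictly increasing (slopes 5 and 5), so each is injective on its own interval.
The left piece maps (−∞, 1) onto (−∞, −1); the right piece maps [1, ∞) onto [2, ∞).
These images are disjoint, so no value is attained by both pieces. Hence f is injective.
Because the two images are disjoint, no x < 1 has f(x) = f(1), so we compute f⁻¹(6): 6 lies in [2, ∞), so solve 5x − 3 = 6: x = (6 + 3)/5 = 9/5.

9/5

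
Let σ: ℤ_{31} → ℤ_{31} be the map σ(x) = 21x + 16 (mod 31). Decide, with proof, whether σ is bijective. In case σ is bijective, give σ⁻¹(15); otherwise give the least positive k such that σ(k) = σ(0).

28

Suppose σ(s) = σ(t) in ℤ_{31}. Then 21s + 16 ≡ 21t + 16 (mod 31), so 21(s − t) ≡ 0 (mod 31).
Since gcd(21, 31) = 1, 21 is invertible modulo 31, so s − t ≡ 0 (mod 31), i.e. s = t.
We now compute 21⁻¹ mod 31 explicitly. Euclid's algorithm: 31 = 1·21 + 10, 21 = 2·10 + 1; back-substituting gives 1 = 3·21 − 2·31, so 21⁻¹ ≡ 3 (mod 31).
Then y ↦ 3(y − 16) is a two-sided inverse to σ, so every y ∈ ℤ_{31} has a preimage.
Thus σ is bijective.
Since σ is bijective, we find σ⁻¹(15): we need 21x ≡ 15 − 16 ≡ 30 (mod 31). Using 21⁻¹ = 3: x ≡ 3·30 = 90 = 2·31 + 28, so x = 28.
Check: σ(28) = 21·28 + 16 = 604 = 19·31 + 15 ≡ 15 (mod 31).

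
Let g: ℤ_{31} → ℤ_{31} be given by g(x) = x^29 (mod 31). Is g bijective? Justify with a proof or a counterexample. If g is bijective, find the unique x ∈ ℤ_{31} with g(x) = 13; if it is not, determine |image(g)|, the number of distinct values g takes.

Since 31 is prime, the nonzero elements of ℤ_{31} form a cyclic group of order 30.
As gcd(29, 30) = 1, raising to the 29th power is a bijection on this group: if a^29 ≡ b^29 then (ab^{−1})^29 = 1, and the only element of order dividing gcd(29, 30) = 1 is 1, so a = b.
With g(0) = 0 this makes g injective on all of ℤ_{31}, hence bijective (finite equal-size domain and codomain). In particular g is bijective.
Since g is bijective, we find the preimage of 13. The inverse of x ↦ x^29 on (ℤ_{31})^× is x ↦ x^29, because 29·29 = 841 = 28·30 + 1 ≡ 1 (mod 30) and x^{30} = 1 for x ≠ 0 (Fermat). So g⁻¹(13) = 13^29 mod 31.
Repeated squaring mod 31: 13^1 ≡ 13, 13^2 ≡ 13² = 169 ≡ 14, 13^4 ≡ 14² = 196 ≡ 10, 13^8 ≡ 10² = 100 ≡ 7, 13^16 ≡ 7² = 49 ≡ 18. Since 29 = 16 + 8 + 4 + 1, 13^29 ≡ 18·7·10·13: 18·7 = 126 ≡ 2, then 2·10 = 20, then 20·13 = 260 ≡ 12. So 13^29 ≡ 12 (mod 31).
Hence g⁻¹(13) = 12.

12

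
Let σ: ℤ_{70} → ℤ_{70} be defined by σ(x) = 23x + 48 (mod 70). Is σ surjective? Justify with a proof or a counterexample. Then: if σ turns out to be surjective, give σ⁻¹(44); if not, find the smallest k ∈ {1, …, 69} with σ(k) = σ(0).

Since gcd(23, 70) = 1, 23 is invertible modulo 70. Euclid's algorithm: 70 = 3·23 + 1; back-substituting gives 1 = 67·23 − 22·70, so 23⁻¹ ≡ 67 (mod 70).
For any y ∈ ℤ_{70}, x = 67(y − 48) mod 70 satisfies σ(x) = 23·67(y − 48) + 48 ≡ y (since 23·67 ≡ 1 mod 70). So every y has a preimage.
Hence σ is surjective.
Since σ is surjective, we compute σ⁻¹(44): solve 23x + 48 ≡ 44 (mod 70), i.e. 23x ≡ 66 (mod 70).
Multiplying by 23⁻¹ = 67 gives x ≡ 67·66 = 4422 = 63·70 + 12 ≡ 12 (mod 70).
Check: σ(12) = 23·12 + 48 = 324 = 4·70 + 44 ≡ 44 (mod 70).

12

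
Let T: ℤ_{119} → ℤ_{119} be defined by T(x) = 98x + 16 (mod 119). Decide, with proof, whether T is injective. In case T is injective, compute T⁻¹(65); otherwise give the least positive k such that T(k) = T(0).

We have gcd(98, 119) = 7 > 1. Taking a = 0 and b = 17: T(0) = 16 and T(17) = 98·17 + 16 = 1682 ≡ 16 (mod 119).
So T(0) = T(17) while 0 ≠ 17, thus T is not injective.
Since T is not injective, we find the least positive k with T(k) = T(0): this means 98k ≡ 0 (mod 119), i.e. 119 ∣ 98k. Since gcd(98, 119) = 7, dividing through by 7 this holds exactly when 17 ∣ 14k, and as gcd(14, 17) = 1, exactly when 17 ∣ k.
The smallest positive such k is 17.

17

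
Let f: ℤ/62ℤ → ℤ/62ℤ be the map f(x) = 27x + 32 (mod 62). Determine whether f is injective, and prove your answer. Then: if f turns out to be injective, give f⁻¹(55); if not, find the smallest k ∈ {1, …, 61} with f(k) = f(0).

33

By definition, injectivity means: for all u, v in the domain, f(u) = f(v) implies u = v.
Suppose f(u) = f(v) in ℤ/62ℤ. Then 27u + 32 ≡ 27v + 32 (mod 62), hence 27(u − v) ≡ 0 (mod 62).
Since gcd(27, 62) = 1, 27 is invertible modulo 62, therefore u − v ≡ 0 (mod 62), i.e. u = v.
Thus f is injective.
We now compute 27⁻¹ mod 62 explicitly. Euclid's algorithm: 62 = 2·27 + 8, 27 = 3·8 + 3, 8 = 2·3 + 2, 3 = 1·2 + 1; back-substituting gives 1 = 23·27 − 10·62, so 27⁻¹ ≡ 23 (mod 62).
Since f is injective, we find f⁻¹(55): we need 27x ≡ 55 − 32 ≡ 23 (mod 62). Using 27⁻¹ = 23: x ≡ 23·23 = 529 = 8·62 + 33, so x = 33.
Check: f(33) = 27·33 + 32 = 923 = 14·62 + 55 ≡ 55 (mod 62).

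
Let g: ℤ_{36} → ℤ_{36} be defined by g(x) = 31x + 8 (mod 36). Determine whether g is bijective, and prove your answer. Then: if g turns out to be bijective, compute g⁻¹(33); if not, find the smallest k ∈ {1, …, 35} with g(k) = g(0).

31

If g(a) = g(b), then 31a ≡ 31b (mod 36). Because gcd(31, 36) = 1, we may cancel 31 to get a ≡ b (mod 36).
We now compute 31⁻¹ mod 36 explicitly. Euclid's algorithm: 36 = 1·31 + 5, 31 = 6·5 + 1; back-substituting gives 1 = 7·31 − 6·36, so 31⁻¹ ≡ 7 (mod 36).
For any y ∈ ℤ_{36}, x = 7(y − 8) mod 36 satisfies g(x) = 31·7(y − 8) + 8 ≡ y (since 31·7 ≡ 1 mod 36). So every y has a preimage.
So g is bijective.
Since g is bijective, we compute g⁻¹(33): solve 31x + 8 ≡ 33 (mod 36), i.e. 31x ≡ 25 (mod 36).
Multiplying by 31⁻¹ = 7 gives x ≡ 7·25 = 175 = 4·36 + 31 ≡ 31 (mod 36).
Check: g(31) = 31·31 + 8 = 969 = 26·36 + 33 ≡ 33 (mod 36).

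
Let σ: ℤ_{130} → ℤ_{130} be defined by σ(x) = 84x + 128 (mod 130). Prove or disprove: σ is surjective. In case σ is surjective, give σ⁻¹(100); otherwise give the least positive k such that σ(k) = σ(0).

65

Since gcd(84, 130) = 2, we have 84x ≡ 0 (mod 2) for all x, so σ(x) ≡ 0 (mod 2).
But 1 ≢ 0 (mod 2), so 1 ∈ ℤ_{130} has no preimage. Thus σ is not surjective.
Since σ is not surjective, we find the least positive k with σ(k) = σ(0): this means 84k ≡ 0 (mod 130), i.e. 130 ∣ 84k. Since gcd(84, 130) = 2, dividing through by 2 this holds exactly when 65 ∣ 42k, and as gcd(42, 65) = 1, exactly when 65 ∣ k.
The smallest positive such k is 65.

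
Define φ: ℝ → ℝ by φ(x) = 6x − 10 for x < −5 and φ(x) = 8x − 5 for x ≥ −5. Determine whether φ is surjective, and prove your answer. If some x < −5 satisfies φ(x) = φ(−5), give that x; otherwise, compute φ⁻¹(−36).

Both pieces are strictly increasing (slopes 6 and 8), so each is injective on its own interval.
The left piece maps (−∞, −5) onto (−∞, −40); the right piece maps [−5, ∞) onto [−45, ∞).
The union (−∞, −40) ∪ [−45, ∞) covers ℝ, so φ is surjective.
For the follow-up: the images overlap, so an x < −5 with φ(x) = φ(−5) exists. φ(−5) = −45; solving 6x − 10 = −45 for x < −5 gives x = (−45 + 10)/6 = −35/6.

-35/6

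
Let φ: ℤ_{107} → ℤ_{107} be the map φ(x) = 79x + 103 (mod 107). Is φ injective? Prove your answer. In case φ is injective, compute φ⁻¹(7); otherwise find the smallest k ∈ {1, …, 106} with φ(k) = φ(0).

Recall that φ is injective when φ(x_1) = φ(x_2) forces x_1 = x_2.
If φ(x_1) = φ(x_2), then 79x_1 ≡ 79x_2 (mod 107). Because gcd(79, 107) = 1, we may cancel 79 to get x_1 ≡ x_2 (mod 107).
So φ is injective.
We now compute 79⁻¹ mod 107 explicitly. Euclid's algorithm: 107 = 1·79 + 28, 79 = 2·28 + 23, 28 = 1·23 + 5, 23 = 4·5 + 3, 5 = 1·3 + 2, 3 = 1·2 + 1; back-substituting gives 1 = 42·79 − 31·107, so 79⁻¹ ≡ 42 (mod 107).
Since φ is injective, we compute φ⁻¹(7): solve 79x + 103 ≡ 7 (mod 107), i.e. 79x ≡ 11 (mod 107).
Multiplying by 79⁻¹ = 42 gives x ≡ 42·11 = 462 = 4·107 + 34 ≡ 34 (mod 107).
Check: φ(34) = 79·34 + 103 = 2789 = 26·107 + 7 ≡ 7 (mod 107).

34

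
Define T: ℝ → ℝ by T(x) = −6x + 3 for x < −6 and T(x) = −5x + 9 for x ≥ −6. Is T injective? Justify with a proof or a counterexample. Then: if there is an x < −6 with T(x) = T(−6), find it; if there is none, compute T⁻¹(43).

-20/3

Both pieces are strictly decreasing (slopes −6 and −5), so each is injective on its own interval.
The left piece maps (−∞, −6) onto (39, ∞); the right piece maps [−6, ∞) onto (−∞, 39].
These images are disjoint, so no value is attained by both pieces. Therefore T is injective.
Because the two images are disjoint, no x < −6 has T(x) = T(−6), so we compute T⁻¹(43): 43 lies in (39, ∞), so solve −6x + 3 = 43: x = (43 − 3)/(−6) = −20/3.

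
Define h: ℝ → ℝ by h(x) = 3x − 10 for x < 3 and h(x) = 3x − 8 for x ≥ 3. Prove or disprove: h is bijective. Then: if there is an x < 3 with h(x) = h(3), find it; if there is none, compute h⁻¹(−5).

Both pieces are strictly increasing (slopes 3 and 3), so each is injective on its own interval.
The left piece maps (−∞, 3) onto (−∞, −1); the right piece maps [3, ∞) onto [1, ∞).
The images leave a gap (−1 has no preimage), so h is not surjective, hence not bijective.
Because the two images are disjoint, no x < 3 has h(x) = h(3), so we compute h⁻¹(−5): −5 lies in (−∞, −1), so solve 3x − 10 = −5: x = (−5 + 10)/3 = 5/3.

5/3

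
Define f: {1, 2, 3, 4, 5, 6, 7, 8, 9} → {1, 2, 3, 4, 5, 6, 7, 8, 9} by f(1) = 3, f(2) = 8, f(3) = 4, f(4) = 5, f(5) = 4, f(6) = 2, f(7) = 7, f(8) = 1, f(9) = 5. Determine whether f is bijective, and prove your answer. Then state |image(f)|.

f(3) = 4 = f(5) with 3 ≠ 5, so f is not injective, hence not bijective.
The image of f is {1, 2, 3, 4, 5, 7, 8}, which has 7 elements.

7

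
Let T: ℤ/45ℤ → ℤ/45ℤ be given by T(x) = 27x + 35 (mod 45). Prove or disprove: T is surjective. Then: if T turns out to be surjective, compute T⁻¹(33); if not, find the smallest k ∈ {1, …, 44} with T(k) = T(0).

5

Recall: surjectivity means every element of the codomain has a preimage under T.
Since gcd(27, 45) = 9, we have 27x ≡ 0 (mod 9) for all x, so T(x) ≡ 8 (mod 9).
But 0 ≢ 8 (mod 9), so 0 ∈ ℤ/45ℤ has no preimage. Thus T is not surjective.
Since T is not surjective, we find the least positive k with T(k) = T(0): this means 27k ≡ 0 (mod 45), i.e. 45 ∣ 27k. Since gcd(27, 45) = 9, dividing through by 9 this holds exactly when 5 ∣ 3k, and as gcd(3, 5) = 1, exactly when 5 ∣ k.
The smallest positive such k is 5.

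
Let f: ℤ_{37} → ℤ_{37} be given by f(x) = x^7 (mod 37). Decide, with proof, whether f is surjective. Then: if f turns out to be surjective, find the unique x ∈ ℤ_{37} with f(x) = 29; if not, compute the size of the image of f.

8

Since 37 is prime, the nonzero elements of ℤ_{37} form a cyclic group of order 36.
As gcd(7, 36) = 1, raising to the 7th power is a bijection on this group: if x_1^7 ≡ x_2^7 then (x_1x_2^{−1})^7 = 1, and the only element of order dividing gcd(7, 36) = 1 is 1, so x_1 = x_2.
With f(0) = 0 this makes f injective on all of ℤ_{37}, hence bijective (finite equal-size domain and codomain). In particular f is surjective.
Since f is surjective, we find the preimage of 29. The inverse of x ↦ x^7 on (ℤ_{37})^× is x ↦ x^31, because 7·31 = 217 = 6·36 + 1 ≡ 1 (mod 36) and x^{36} = 1 for x ≠ 0 (Fermat). So f⁻¹(29) = 29^31 mod 37.
Repeated squaring mod 37: 29^1 ≡ 29, 29^2 ≡ 29² = 841 ≡ 27, 29^4 ≡ 27² = 729 ≡ 26, 29^8 ≡ 26² = 676 ≡ 10, 29^16 ≡ 10² = 100 ≡ 26. Since 31 = 16 + 8 + 4 + 2 + 1, 29^31 ≡ 26·10·26·27·29: 26·10 = 260 ≡ 1, then 1·26 = 26, then 26·27 = 702 ≡ 36, then 36·29 = 1044 ≡ 8. So 29^31 ≡ 8 (mod 37).
Hence f⁻¹(29) = 8.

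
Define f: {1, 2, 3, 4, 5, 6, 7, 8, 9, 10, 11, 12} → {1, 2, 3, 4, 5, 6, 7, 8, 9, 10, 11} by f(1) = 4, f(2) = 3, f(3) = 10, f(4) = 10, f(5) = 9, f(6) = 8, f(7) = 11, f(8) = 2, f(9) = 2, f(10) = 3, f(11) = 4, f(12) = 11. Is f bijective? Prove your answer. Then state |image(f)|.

f(3) = 10 = f(4) with 3 ≠ 4, so f is not injective, hence not bijective.
The image of f is {2, 3, 4, 8, 9, 10, 11}, which has 7 elements.

7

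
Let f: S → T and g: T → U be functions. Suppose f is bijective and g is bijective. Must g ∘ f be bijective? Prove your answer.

bijective

Injectivity: if g(f(s)) = g(f(t)) then f(s) = f(t) (g injective) so s = t (f injective).
Surjectivity: for c ∈ U pick b with g(b) = c, then a with f(a) = b; then (g ∘ f)(a) = c.
So g ∘ f is bijective.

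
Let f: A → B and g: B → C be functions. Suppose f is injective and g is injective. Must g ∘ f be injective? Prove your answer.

injective

Suppose (g ∘ f)(x_1) = (g ∘ f)(x_2), i.e. g(f(x_1)) = g(f(x_2)).
Since g is injective, f(x_1) = f(x_2). Since f is injective, x_1 = x_2. Therefore g ∘ f is injective.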